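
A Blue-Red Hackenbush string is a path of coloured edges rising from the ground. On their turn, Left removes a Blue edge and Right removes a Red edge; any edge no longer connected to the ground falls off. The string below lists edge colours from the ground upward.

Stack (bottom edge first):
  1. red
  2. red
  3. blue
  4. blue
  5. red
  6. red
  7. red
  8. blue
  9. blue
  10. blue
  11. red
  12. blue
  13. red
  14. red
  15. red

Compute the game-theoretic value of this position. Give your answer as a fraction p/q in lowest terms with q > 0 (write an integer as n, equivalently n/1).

-11823/8192

Build v(s[:k]) for k = 1..15, string s = red red blue blue red red red blue blue blue red blue red red red.
v_1 [r]  L=[∅]  R=[0]  so -1
v_2 [rr]  L=[∅]  R=[-1; 0]  so -2
v_3 [rrb]  L=[-2]  R=[-1; 0]  so -3/2
v_4 [rrbb]  L=[-2; -3/2]  R=[-1; 0]  so -5/4
v_5 [rrbbr]  L=[-2; -3/2]  R=[-5/4; -1; 0]  so -11/8
v_6 [rrbbrr]  L=[-2; -3/2]  R=[-11/8; -5/4; -1; 0]  so -23/16
v_7 [rrbbrrr]  L=[-2; -3/2]  R=[-23/16; -11/8; -5/4; -1; 0]  so -47/32
v_8 [rrbbrrrb]  L=[-2; -3/2; -47/32]  R=[-23/16; -11/8; -5/4; -1; 0]  so -93/64
v_9 [rrbbrrrbb]  L=[-2; -3/2; -47/32; -93/64]  R=[-23/16; -11/8; -5/4; -1; 0]  so -185/128
v_10 [rrbbrrrbbb]  L=[-2; -3/2; -47/32; -93/64; -185/128]  R=[-23/16; -11/8; -5/4; -1; 0]  so -369/256
v_11 [rrbbrrrbbbr]  L=[-2; -3/2; -47/32; -93/64; -185/128]  R=[-369/256; -23/16; -11/8; -5/4; -1; 0]  so -739/512
v_12 [rrbbrrrbbbrb]  L=[-2; -3/2; -47/32; -93/64; -185/128; -739/512]  R=[-369/256; -23/16; -11/8; -5/4; -1; 0]  so -1477/1024
v_13 [rrbbrrrbbbrbr]  L=[-2; -3/2; -47/32; -93/64; -185/128; -739/512]  R=[-1477/1024; -369/256; -23/16; -11/8; -5/4; -1; 0]  so -2955/2048
v_14 [rrbbrrrbbbrbrr]  L=[-2; -3/2; -47/32; -93/64; -185/128; -739/512]  R=[-2955/2048; -1477/1024; -369/256; -23/16; -11/8; -5/4; -1; 0]  so -5911/4096
v_15 [rrbbrrrbbbrbrrr]  L=[-2; -3/2; -47/32; -93/64; -185/128; -739/512]  R=[-5911/4096; -2955/2048; -1477/1024; -369/256; -23/16; -11/8; -5/4; -1; 0]  so -11823/8192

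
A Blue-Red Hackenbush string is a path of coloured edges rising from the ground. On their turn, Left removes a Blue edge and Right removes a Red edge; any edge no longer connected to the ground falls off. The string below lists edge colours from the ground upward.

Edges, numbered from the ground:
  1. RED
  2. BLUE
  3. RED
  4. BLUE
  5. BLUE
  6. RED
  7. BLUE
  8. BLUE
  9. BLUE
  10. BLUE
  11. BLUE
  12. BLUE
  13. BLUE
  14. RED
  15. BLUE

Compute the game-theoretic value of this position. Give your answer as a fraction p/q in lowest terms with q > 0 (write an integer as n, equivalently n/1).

step 1: add RED to get R; options L={  } R={ 0 } gives -1
step 2: add BLUE to get RB; options L={ -1 } R={ 0 } gives -1/2
step 3: add RED to get RBR; options L={ -1 } R={ -1/2 0 } gives -3/4
step 4: add BLUE to get RBRB; options L={ -1 -3/4 } R={ -1/2 0 } gives -5/8
step 5: add BLUE to get RBRBB; options L={ -1 -3/4 -5/8 } R={ -1/2 0 } gives -9/16
step 6: add RED to get RBRBBR; options L={ -1 -3/4 -5/8 } R={ -9/16 -1/2 0 } gives -19/32
step 7: add BLUE to get RBRBBRB; options L={ -1 -3/4 -5/8 -19/32 } R={ -9/16 -1/2 0 } gives -37/64
step 8: add BLUE to get RBRBBRBB; options L={ -1 -3/4 -5/8 -19/32 -37/64 } R={ -9/16 -1/2 0 } gives -73/128
step 9: add BLUE to get RBRBBRBBB; options L={ -1 -3/4 -5/8 -19/32 -37/64 -73/128 } R={ -9/16 -1/2 0 } gives -145/256
step 10: add BLUE to get RBRBBRBBBB; options L={ -1 -3/4 -5/8 -19/32 -37/64 -73/128 -145/256 } R={ -9/16 -1/2 0 } gives -289/512
step 11: add BLUE to get RBRBBRBBBBB; options L={ -1 -3/4 -5/8 -19/32 -37/64 -73/128 -145/256 -289/512 } R={ -9/16 -1/2 0 } gives -577/1024
step 12: add BLUE to get RBRBBRBBBBBB; options L={ -1 -3/4 -5/8 -19/32 -37/64 -73/128 -145/256 -289/512 -577/1024 } R={ -9/16 -1/2 0 } gives -1153/2048
step 13: add BLUE to get RBRBBRBBBBBBB; options L={ -1 -3/4 -5/8 -19/32 -37/64 -73/128 -145/256 -289/512 -577/1024 -1153/2048 } R={ -9/16 -1/2 0 } gives -2305/4096
step 14: add RED to get RBRBBRBBBBBBBR; options L={ -1 -3/4 -5/8 -19/32 -37/64 -73/128 -145/256 -289/512 -577/1024 -1153/2048 } R={ -2305/4096 -9/16 -1/2 0 } gives -4611/8192
step 15: add BLUE to get RBRBBRBBBBBBBRB; options L={ -1 -3/4 -5/8 -19/32 -37/64 -73/128 -145/256 -289/512 -577/1024 -1153/2048 -4611/8192 } R={ -2305/4096 -9/16 -1/2 0 } gives -9221/16384

-9221/16384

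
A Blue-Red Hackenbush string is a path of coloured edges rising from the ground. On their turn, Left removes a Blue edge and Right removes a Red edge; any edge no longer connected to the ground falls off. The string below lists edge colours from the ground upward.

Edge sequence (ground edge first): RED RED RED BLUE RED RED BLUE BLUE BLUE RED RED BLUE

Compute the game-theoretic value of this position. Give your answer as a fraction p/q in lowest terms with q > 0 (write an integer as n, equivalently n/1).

Recurse on prefixes of the 12-edge string RED RED RED BLUE RED RED BLUE BLUE BLUE RED RED BLUE:
val_1 [R]  L=[∅]  R=[0]  = -1
val_2 [RR]  L=[∅]  R=[-1,0]  = -2
val_3 [RRR]  L=[∅]  R=[-2,-1,0]  = -3
val_4 [RRRB]  L=[-3]  R=[-2,-1,0]  = -5/2
val_5 [RRRBR]  L=[-3]  R=[-5/2,-2,-1,0]  = -11/4
val_6 [RRRBRR]  L=[-3]  R=[-11/4,-5/2,-2,-1,0]  = -23/8
val_7 [RRRBRRB]  L=[-3,-23/8]  R=[-11/4,-5/2,-2,-1,0]  = -45/16
val_8 [RRRBRRBB]  L=[-3,-23/8,-45/16]  R=[-11/4,-5/2,-2,-1,0]  = -89/32
val_9 [RRRBRRBBB]  L=[-3,-23/8,-45/16,-89/32]  R=[-11/4,-5/2,-2,-1,0]  = -177/64
val_10 [RRRBRRBBBR]  L=[-3,-23/8,-45/16,-89/32]  R=[-177/64,-11/4,-5/2,-2,-1,0]  = -355/128
val_11 [RRRBRRBBBRR]  L=[-3,-23/8,-45/16,-89/32]  R=[-355/128,-177/64,-11/4,-5/2,-2,-1,0]  = -711/256
val_12 [RRRBRRBBBRRB]  L=[-3,-23/8,-45/16,-89/32,-711/256]  R=[-355/128,-177/64,-11/4,-5/2,-2,-1,0]  = -1421/512

-1421/512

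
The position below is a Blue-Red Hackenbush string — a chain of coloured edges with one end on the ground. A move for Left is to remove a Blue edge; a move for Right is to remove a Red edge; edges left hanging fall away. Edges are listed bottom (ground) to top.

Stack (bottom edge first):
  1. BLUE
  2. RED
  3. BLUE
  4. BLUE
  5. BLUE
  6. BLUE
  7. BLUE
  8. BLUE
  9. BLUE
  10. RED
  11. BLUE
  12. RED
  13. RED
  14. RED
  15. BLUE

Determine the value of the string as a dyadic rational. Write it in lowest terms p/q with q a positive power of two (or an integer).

1 of 15 · B · max L 0 · min R +∞ → 1
2 of 15 · BR · max L 0 · min R 1 → 1/2
3 of 15 · BRB · max L 1/2 · min R 1 → 3/4
4 of 15 · BRBB · max L 3/4 · min R 1 → 7/8
5 of 15 · BRBBB · max L 7/8 · min R 1 → 15/16
6 of 15 · BRBBBB · max L 15/16 · min R 1 → 31/32
7 of 15 · BRBBBBB · max L 31/32 · min R 1 → 63/64
8 of 15 · BRBBBBBB · max L 63/64 · min R 1 → 127/128
9 of 15 · BRBBBBBBB · max L 127/128 · min R 1 → 255/256
10 of 15 · BRBBBBBBBR · max L 127/128 · min R 255/256 → 509/512
11 of 15 · BRBBBBBBBRB · max L 509/512 · min R 255/256 → 1019/1024
12 of 15 · BRBBBBBBBRBR · max L 509/512 · min R 1019/1024 → 2037/2048
13 of 15 · BRBBBBBBBRBRR · max L 509/512 · min R 2037/2048 → 4073/4096
14 of 15 · BRBBBBBBBRBRRR · max L 509/512 · min R 4073/4096 → 8145/8192
15 of 15 · BRBBBBBBBRBRRRB · max L 8145/8192 · min R 4073/4096 → 16291/16384

16291/16384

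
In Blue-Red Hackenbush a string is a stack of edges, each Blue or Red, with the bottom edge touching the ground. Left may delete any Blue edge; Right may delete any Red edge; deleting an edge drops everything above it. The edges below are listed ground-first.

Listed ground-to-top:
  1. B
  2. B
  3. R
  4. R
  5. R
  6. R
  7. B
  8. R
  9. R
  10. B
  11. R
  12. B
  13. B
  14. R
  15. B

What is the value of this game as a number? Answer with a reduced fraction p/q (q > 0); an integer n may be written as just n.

Prefix values for B B R R R R B R R B R B B R B via {L|R} + simplicity:
edge 1 of 15 (B): { 0 | — } = 1
edge 2 of 15 (B): { 0,1 | — } = 2
edge 3 of 15 (R): { 0,1 | 2 } = 3/2
edge 4 of 15 (R): { 0,1 | 3/2,2 } = 5/4
edge 5 of 15 (R): { 0,1 | 5/4,3/2,2 } = 9/8
edge 6 of 15 (R): { 0,1 | 9/8,5/4,3/2,2 } = 17/16
edge 7 of 15 (B): { 0,1,17/16 | 9/8,5/4,3/2,2 } = 35/32
edge 8 of 15 (R): { 0,1,17/16 | 35/32,9/8,5/4,3/2,2 } = 69/64
edge 9 of 15 (R): { 0,1,17/16 | 69/64,35/32,9/8,5/4,3/2,2 } = 137/128
edge 10 of 15 (B): { 0,1,17/16,137/128 | 69/64,35/32,9/8,5/4,3/2,2 } = 275/256
edge 11 of 15 (R): { 0,1,17/16,137/128 | 275/256,69/64,35/32,9/8,5/4,3/2,2 } = 549/512
edge 12 of 15 (B): { 0,1,17/16,137/128,549/512 | 275/256,69/64,35/32,9/8,5/4,3/2,2 } = 1099/1024
edge 13 of 15 (B): { 0,1,17/16,137/128,549/512,1099/1024 | 275/256,69/64,35/32,9/8,5/4,3/2,2 } = 2199/2048
edge 14 of 15 (R): { 0,1,17/16,137/128,549/512,1099/1024 | 2199/2048,275/256,69/64,35/32,9/8,5/4,3/2,2 } = 4397/4096
edge 15 of 15 (B): { 0,1,17/16,137/128,549/512,1099/1024,4397/4096 | 2199/2048,275/256,69/64,35/32,9/8,5/4,3/2,2 } = 8795/8192

8795/8192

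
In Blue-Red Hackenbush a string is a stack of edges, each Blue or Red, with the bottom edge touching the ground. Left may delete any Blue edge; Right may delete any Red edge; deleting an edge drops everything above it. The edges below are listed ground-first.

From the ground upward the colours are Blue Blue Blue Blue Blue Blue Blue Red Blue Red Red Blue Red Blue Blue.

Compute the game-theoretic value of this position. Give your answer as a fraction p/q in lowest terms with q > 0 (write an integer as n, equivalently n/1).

1687/256

Recurse on prefixes of the 15-edge string Blue Blue Blue Blue Blue Blue Blue Red Blue Red Red Blue Red Blue Blue:
v_1 [B]  L=[0]  R=[(no moves)]  ⇒ 1
v_2 [BB]  L=[0,1]  R=[(no moves)]  ⇒ 2
v_3 [BBB]  L=[0,1,2]  R=[(no moves)]  ⇒ 3
v_4 [BBBB]  L=[0,1,2,3]  R=[(no moves)]  ⇒ 4
v_5 [BBBBB]  L=[0,1,2,3,4]  R=[(no moves)]  ⇒ 5
v_6 [BBBBBB]  L=[0,1,2,3,4,5]  R=[(no moves)]  ⇒ 6
v_7 [BBBBBBB]  L=[0,1,2,3,4,5,6]  R=[(no moves)]  ⇒ 7
v_8 [BBBBBBBR]  L=[0,1,2,3,4,5,6]  R=[7]  ⇒ 13/2
v_9 [BBBBBBBRB]  L=[0,1,2,3,4,5,6,13/2]  R=[7]  ⇒ 27/4
v_10 [BBBBBBBRBR]  L=[0,1,2,3,4,5,6,13/2]  R=[27/4,7]  ⇒ 53/8
v_11 [BBBBBBBRBRR]  L=[0,1,2,3,4,5,6,13/2]  R=[53/8,27/4,7]  ⇒ 105/16
v_12 [BBBBBBBRBRRB]  L=[0,1,2,3,4,5,6,13/2,105/16]  R=[53/8,27/4,7]  ⇒ 211/32
v_13 [BBBBBBBRBRRBR]  L=[0,1,2,3,4,5,6,13/2,105/16]  R=[211/32,53/8,27/4,7]  ⇒ 421/64
v_14 [BBBBBBBRBRRBRB]  L=[0,1,2,3,4,5,6,13/2,105/16,421/64]  R=[211/32,53/8,27/4,7]  ⇒ 843/128
v_15 [BBBBBBBRBRRBRBB]  L=[0,1,2,3,4,5,6,13/2,105/16,421/64,843/128]  R=[211/32,53/8,27/4,7]  ⇒ 1687/256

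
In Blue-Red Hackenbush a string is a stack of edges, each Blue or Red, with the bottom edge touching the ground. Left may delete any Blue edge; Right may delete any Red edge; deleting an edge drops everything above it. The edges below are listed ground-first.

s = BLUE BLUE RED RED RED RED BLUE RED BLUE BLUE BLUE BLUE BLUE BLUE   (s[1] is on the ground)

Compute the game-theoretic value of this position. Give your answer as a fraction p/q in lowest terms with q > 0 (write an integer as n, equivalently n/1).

4479/4096

Recurse on prefixes of the 14-edge string BLUE BLUE RED RED RED RED BLUE RED BLUE BLUE BLUE BLUE BLUE BLUE:
edge 1 of 14 (BLUE): { 0 | — } => 1
edge 2 of 14 (BLUE): { 0; 1 | — } => 2
edge 3 of 14 (RED): { 0; 1 | 2 } => 3/2
edge 4 of 14 (RED): { 0; 1 | 3/2; 2 } => 5/4
edge 5 of 14 (RED): { 0; 1 | 5/4; 3/2; 2 } => 9/8
edge 6 of 14 (RED): { 0; 1 | 9/8; 5/4; 3/2; 2 } => 17/16
edge 7 of 14 (BLUE): { 0; 1; 17/16 | 9/8; 5/4; 3/2; 2 } => 35/32
edge 8 of 14 (RED): { 0; 1; 17/16 | 35/32; 9/8; 5/4; 3/2; 2 } => 69/64
edge 9 of 14 (BLUE): { 0; 1; 17/16; 69/64 | 35/32; 9/8; 5/4; 3/2; 2 } => 139/128
edge 10 of 14 (BLUE): { 0; 1; 17/16; 69/64; 139/128 | 35/32; 9/8; 5/4; 3/2; 2 } => 279/256
edge 11 of 14 (BLUE): { 0; 1; 17/16; 69/64; 139/128; 279/256 | 35/32; 9/8; 5/4; 3/2; 2 } => 559/512
edge 12 of 14 (BLUE): { 0; 1; 17/16; 69/64; 139/128; 279/256; 559/512 | 35/32; 9/8; 5/4; 3/2; 2 } => 1119/1024
edge 13 of 14 (BLUE): { 0; 1; 17/16; 69/64; 139/128; 279/256; 559/512; 1119/1024 | 35/32; 9/8; 5/4; 3/2; 2 } => 2239/2048
edge 14 of 14 (BLUE): { 0; 1; 17/16; 69/64; 139/128; 279/256; 559/512; 1119/1024; 2239/2048 | 35/32; 9/8; 5/4; 3/2; 2 } => 4479/4096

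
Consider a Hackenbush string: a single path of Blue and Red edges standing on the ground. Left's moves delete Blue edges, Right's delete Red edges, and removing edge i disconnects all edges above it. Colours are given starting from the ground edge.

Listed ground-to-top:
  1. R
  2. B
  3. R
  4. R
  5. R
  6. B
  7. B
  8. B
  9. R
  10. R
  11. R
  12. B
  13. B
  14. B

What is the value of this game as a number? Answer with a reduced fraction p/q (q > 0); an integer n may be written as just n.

value(R) = { none | 0 } -> -1
value(RB) = { -1 | 0 } -> -1/2
value(RBR) = { -1 | -1/2; 0 } -> -3/4
value(RBRR) = { -1 | -3/4; -1/2; 0 } -> -7/8
value(RBRRR) = { -1 | -7/8; -3/4; -1/2; 0 } -> -15/16
value(RBRRRB) = { -1; -15/16 | -7/8; -3/4; -1/2; 0 } -> -29/32
value(RBRRRBB) = { -1; -15/16; -29/32 | -7/8; -3/4; -1/2; 0 } -> -57/64
value(RBRRRBBB) = { -1; -15/16; -29/32; -57/64 | -7/8; -3/4; -1/2; 0 } -> -113/128
value(RBRRRBBBR) = { -1; -15/16; -29/32; -57/64 | -113/128; -7/8; -3/4; -1/2; 0 } -> -227/256
value(RBRRRBBBRR) = { -1; -15/16; -29/32; -57/64 | -227/256; -113/128; -7/8; -3/4; -1/2; 0 } -> -455/512
value(RBRRRBBBRRR) = { -1; -15/16; -29/32; -57/64 | -455/512; -227/256; -113/128; -7/8; -3/4; -1/2; 0 } -> -911/1024
value(RBRRRBBBRRRB) = { -1; -15/16; -29/32; -57/64; -911/1024 | -455/512; -227/256; -113/128; -7/8; -3/4; -1/2; 0 } -> -1821/2048
value(RBRRRBBBRRRBB) = { -1; -15/16; -29/32; -57/64; -911/1024; -1821/2048 | -455/512; -227/256; -113/128; -7/8; -3/4; -1/2; 0 } -> -3641/4096
value(RBRRRBBBRRRBBB) = { -1; -15/16; -29/32; -57/64; -911/1024; -1821/2048; -3641/4096 | -455/512; -227/256; -113/128; -7/8; -3/4; -1/2; 0 } -> -7281/8192

-7281/8192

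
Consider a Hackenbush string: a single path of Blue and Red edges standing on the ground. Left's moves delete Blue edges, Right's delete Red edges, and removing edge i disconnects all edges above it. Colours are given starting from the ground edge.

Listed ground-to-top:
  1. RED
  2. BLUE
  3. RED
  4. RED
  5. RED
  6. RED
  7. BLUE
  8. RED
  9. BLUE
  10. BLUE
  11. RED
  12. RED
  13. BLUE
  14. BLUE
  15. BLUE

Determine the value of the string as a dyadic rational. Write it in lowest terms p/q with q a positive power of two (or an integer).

-15665/16384

value_1 [R]  L=[(no moves)]  R=[0]  => -1
value_2 [RB]  L=[-1]  R=[0]  => -1/2
value_3 [RBR]  L=[-1]  R=[-1/2; 0]  => -3/4
value_4 [RBRR]  L=[-1]  R=[-3/4; -1/2; 0]  => -7/8
value_5 [RBRRR]  L=[-1]  R=[-7/8; -3/4; -1/2; 0]  => -15/16
value_6 [RBRRRR]  L=[-1]  R=[-15/16; -7/8; -3/4; -1/2; 0]  => -31/32
value_7 [RBRRRRB]  L=[-1; -31/32]  R=[-15/16; -7/8; -3/4; -1/2; 0]  => -61/64
value_8 [RBRRRRBR]  L=[-1; -31/32]  R=[-61/64; -15/16; -7/8; -3/4; -1/2; 0]  => -123/128
value_9 [RBRRRRBRB]  L=[-1; -31/32; -123/128]  R=[-61/64; -15/16; -7/8; -3/4; -1/2; 0]  => -245/256
value_10 [RBRRRRBRBB]  L=[-1; -31/32; -123/128; -245/256]  R=[-61/64; -15/16; -7/8; -3/4; -1/2; 0]  => -489/512
value_11 [RBRRRRBRBBR]  L=[-1; -31/32; -123/128; -245/256]  R=[-489/512; -61/64; -15/16; -7/8; -3/4; -1/2; 0]  => -979/1024
value_12 [RBRRRRBRBBRR]  L=[-1; -31/32; -123/128; -245/256]  R=[-979/1024; -489/512; -61/64; -15/16; -7/8; -3/4; -1/2; 0]  => -1959/2048
value_13 [RBRRRRBRBBRRB]  L=[-1; -31/32; -123/128; -245/256; -1959/2048]  R=[-979/1024; -489/512; -61/64; -15/16; -7/8; -3/4; -1/2; 0]  => -3917/4096
value_14 [RBRRRRBRBBRRBB]  L=[-1; -31/32; -123/128; -245/256; -1959/2048; -3917/4096]  R=[-979/1024; -489/512; -61/64; -15/16; -7/8; -3/4; -1/2; 0]  => -7833/8192
value_15 [RBRRRRBRBBRRBBB]  L=[-1; -31/32; -123/128; -245/256; -1959/2048; -3917/4096; -7833/8192]  R=[-979/1024; -489/512; -61/64; -15/16; -7/8; -3/4; -1/2; 0]  => -15665/16384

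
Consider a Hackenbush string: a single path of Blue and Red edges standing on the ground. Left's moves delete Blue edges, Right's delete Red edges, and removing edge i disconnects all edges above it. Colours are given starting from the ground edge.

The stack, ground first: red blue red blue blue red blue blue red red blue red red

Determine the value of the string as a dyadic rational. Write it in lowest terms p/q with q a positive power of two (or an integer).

-2359/4096

Recurse on prefixes of the 13-edge string red blue red blue blue red blue blue red red blue red red:
step 1: add red to get r; options L={ none } R={ 0 } = -1
step 2: add blue to get rb; options L={ -1 } R={ 0 } = -1/2
step 3: add red to get rbr; options L={ -1 } R={ -1/2 0 } = -3/4
step 4: add blue to get rbrb; options L={ -1 -3/4 } R={ -1/2 0 } = -5/8
step 5: add blue to get rbrbb; options L={ -1 -3/4 -5/8 } R={ -1/2 0 } = -9/16
step 6: add red to get rbrbbr; options L={ -1 -3/4 -5/8 } R={ -9/16 -1/2 0 } = -19/32
step 7: add blue to get rbrbbrb; options L={ -1 -3/4 -5/8 -19/32 } R={ -9/16 -1/2 0 } = -37/64
step 8: add blue to get rbrbbrbb; options L={ -1 -3/4 -5/8 -19/32 -37/64 } R={ -9/16 -1/2 0 } = -73/128
step 9: add red to get rbrbbrbbr; options L={ -1 -3/4 -5/8 -19/32 -37/64 } R={ -73/128 -9/16 -1/2 0 } = -147/256
step 10: add red to get rbrbbrbbrr; options L={ -1 -3/4 -5/8 -19/32 -37/64 } R={ -147/256 -73/128 -9/16 -1/2 0 } = -295/512
step 11: add blue to get rbrbbrbbrrb; options L={ -1 -3/4 -5/8 -19/32 -37/64 -295/512 } R={ -147/256 -73/128 -9/16 -1/2 0 } = -589/1024
step 12: add red to get rbrbbrbbrrbr; options L={ -1 -3/4 -5/8 -19/32 -37/64 -295/512 } R={ -589/1024 -147/256 -73/128 -9/16 -1/2 0 } = -1179/2048
step 13: add red to get rbrbbrbbrrbrr; options L={ -1 -3/4 -5/8 -19/32 -37/64 -295/512 } R={ -1179/2048 -589/1024 -147/256 -73/128 -9/16 -1/2 0 } = -2359/4096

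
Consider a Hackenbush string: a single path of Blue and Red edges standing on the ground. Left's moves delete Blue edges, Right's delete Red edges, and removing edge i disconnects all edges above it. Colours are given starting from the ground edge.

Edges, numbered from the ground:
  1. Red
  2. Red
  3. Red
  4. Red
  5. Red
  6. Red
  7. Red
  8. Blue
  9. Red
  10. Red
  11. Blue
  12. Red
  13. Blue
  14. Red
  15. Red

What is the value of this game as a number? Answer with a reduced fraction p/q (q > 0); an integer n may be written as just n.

-1751/256

step 1: add Red to get R; options L={ (no moves) } R={ 0 } -> -1
step 2: add Red to get RR; options L={ (no moves) } R={ -1; 0 } -> -2
step 3: add Red to get RRR; options L={ (no moves) } R={ -2; -1; 0 } -> -3
step 4: add Red to get RRRR; options L={ (no moves) } R={ -3; -2; -1; 0 } -> -4
step 5: add Red to get RRRRR; options L={ (no moves) } R={ -4; -3; -2; -1; 0 } -> -5
step 6: add Red to get RRRRRR; options L={ (no moves) } R={ -5; -4; -3; -2; -1; 0 } -> -6
step 7: add Red to get RRRRRRR; options L={ (no moves) } R={ -6; -5; -4; -3; -2; -1; 0 } -> -7
step 8: add Blue to get RRRRRRRB; options L={ -7 } R={ -6; -5; -4; -3; -2; -1; 0 } -> -13/2
step 9: add Red to get RRRRRRRBR; options L={ -7 } R={ -13/2; -6; -5; -4; -3; -2; -1; 0 } -> -27/4
step 10: add Red to get RRRRRRRBRR; options L={ -7 } R={ -27/4; -13/2; -6; -5; -4; -3; -2; -1; 0 } -> -55/8
step 11: add Blue to get RRRRRRRBRRB; options L={ -7; -55/8 } R={ -27/4; -13/2; -6; -5; -4; -3; -2; -1; 0 } -> -109/16
step 12: add Red to get RRRRRRRBRRBR; options L={ -7; -55/8 } R={ -109/16; -27/4; -13/2; -6; -5; -4; -3; -2; -1; 0 } -> -219/32
step 13: add Blue to get RRRRRRRBRRBRB; options L={ -7; -55/8; -219/32 } R={ -109/16; -27/4; -13/2; -6; -5; -4; -3; -2; -1; 0 } -> -437/64
step 14: add Red to get RRRRRRRBRRBRBR; options L={ -7; -55/8; -219/32 } R={ -437/64; -109/16; -27/4; -13/2; -6; -5; -4; -3; -2; -1; 0 } -> -875/128
step 15: add Red to get RRRRRRRBRRBRBRR; options L={ -7; -55/8; -219/32 } R={ -875/128; -437/64; -109/16; -27/4; -13/2; -6; -5; -4; -3; -2; -1; 0 } -> -1751/256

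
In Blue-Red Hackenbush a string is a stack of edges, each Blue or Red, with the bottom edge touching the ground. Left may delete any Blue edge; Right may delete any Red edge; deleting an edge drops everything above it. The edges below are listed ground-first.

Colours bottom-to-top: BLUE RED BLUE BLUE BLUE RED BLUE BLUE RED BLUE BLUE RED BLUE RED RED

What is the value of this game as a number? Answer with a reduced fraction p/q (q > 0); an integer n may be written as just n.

15209/16384

step 1: add BLUE to get B; options L={ 0 } R={  } gives 1
step 2: add RED to get BR; options L={ 0 } R={ 1 } gives 1/2
step 3: add BLUE to get BRB; options L={ 0, 1/2 } R={ 1 } gives 3/4
step 4: add BLUE to get BRBB; options L={ 0, 1/2, 3/4 } R={ 1 } gives 7/8
step 5: add BLUE to get BRBBB; options L={ 0, 1/2, 3/4, 7/8 } R={ 1 } gives 15/16
step 6: add RED to get BRBBBR; options L={ 0, 1/2, 3/4, 7/8 } R={ 15/16, 1 } gives 29/32
step 7: add BLUE to get BRBBBRB; options L={ 0, 1/2, 3/4, 7/8, 29/32 } R={ 15/16, 1 } gives 59/64
step 8: add BLUE to get BRBBBRBB; options L={ 0, 1/2, 3/4, 7/8, 29/32, 59/64 } R={ 15/16, 1 } gives 119/128
step 9: add RED to get BRBBBRBBR; options L={ 0, 1/2, 3/4, 7/8, 29/32, 59/64 } R={ 119/128, 15/16, 1 } gives 237/256
step 10: add BLUE to get BRBBBRBBRB; options L={ 0, 1/2, 3/4, 7/8, 29/32, 59/64, 237/256 } R={ 119/128, 15/16, 1 } gives 475/512
step 11: add BLUE to get BRBBBRBBRBB; options L={ 0, 1/2, 3/4, 7/8, 29/32, 59/64, 237/256, 475/512 } R={ 119/128, 15/16, 1 } gives 951/1024
step 12: add RED to get BRBBBRBBRBBR; options L={ 0, 1/2, 3/4, 7/8, 29/32, 59/64, 237/256, 475/512 } R={ 951/1024, 119/128, 15/16, 1 } gives 1901/2048
step 13: add BLUE to get BRBBBRBBRBBRB; options L={ 0, 1/2, 3/4, 7/8, 29/32, 59/64, 237/256, 475/512, 1901/2048 } R={ 951/1024, 119/128, 15/16, 1 } gives 3803/4096
step 14: add RED to get BRBBBRBBRBBRBR; options L={ 0, 1/2, 3/4, 7/8, 29/32, 59/64, 237/256, 475/512, 1901/2048 } R={ 3803/4096, 951/1024, 119/128, 15/16, 1 } gives 7605/8192
step 15: add RED to get BRBBBRBBRBBRBRR; options L={ 0, 1/2, 3/4, 7/8, 29/32, 59/64, 237/256, 475/512, 1901/2048 } R={ 7605/8192, 3803/4096, 951/1024, 119/128, 15/16, 1 } gives 15209/16384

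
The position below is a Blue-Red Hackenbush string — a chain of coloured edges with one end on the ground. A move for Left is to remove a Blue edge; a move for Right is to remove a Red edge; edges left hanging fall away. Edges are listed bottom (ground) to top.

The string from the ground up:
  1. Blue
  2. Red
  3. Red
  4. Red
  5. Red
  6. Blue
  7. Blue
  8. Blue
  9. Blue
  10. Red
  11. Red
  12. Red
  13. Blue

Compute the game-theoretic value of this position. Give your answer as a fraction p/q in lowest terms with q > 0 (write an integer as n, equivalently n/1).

483/4096

edge 1 of 13 (Blue): { 0 | (no moves) } ⇒ 1
edge 2 of 13 (Red): { 0 | 1 } ⇒ 1/2
edge 3 of 13 (Red): { 0 | 1/2 1 } ⇒ 1/4
edge 4 of 13 (Red): { 0 | 1/4 1/2 1 } ⇒ 1/8
edge 5 of 13 (Red): { 0 | 1/8 1/4 1/2 1 } ⇒ 1/16
edge 6 of 13 (Blue): { 0 1/16 | 1/8 1/4 1/2 1 } ⇒ 3/32
edge 7 of 13 (Blue): { 0 1/16 3/32 | 1/8 1/4 1/2 1 } ⇒ 7/64
edge 8 of 13 (Blue): { 0 1/16 3/32 7/64 | 1/8 1/4 1/2 1 } ⇒ 15/128
edge 9 of 13 (Blue): { 0 1/16 3/32 7/64 15/128 | 1/8 1/4 1/2 1 } ⇒ 31/256
edge 10 of 13 (Red): { 0 1/16 3/32 7/64 15/128 | 31/256 1/8 1/4 1/2 1 } ⇒ 61/512
edge 11 of 13 (Red): { 0 1/16 3/32 7/64 15/128 | 61/512 31/256 1/8 1/4 1/2 1 } ⇒ 121/1024
edge 12 of 13 (Red): { 0 1/16 3/32 7/64 15/128 | 121/1024 61/512 31/256 1/8 1/4 1/2 1 } ⇒ 241/2048
edge 13 of 13 (Blue): { 0 1/16 3/32 7/64 15/128 241/2048 | 121/1024 61/512 31/256 1/8 1/4 1/2 1 } ⇒ 483/4096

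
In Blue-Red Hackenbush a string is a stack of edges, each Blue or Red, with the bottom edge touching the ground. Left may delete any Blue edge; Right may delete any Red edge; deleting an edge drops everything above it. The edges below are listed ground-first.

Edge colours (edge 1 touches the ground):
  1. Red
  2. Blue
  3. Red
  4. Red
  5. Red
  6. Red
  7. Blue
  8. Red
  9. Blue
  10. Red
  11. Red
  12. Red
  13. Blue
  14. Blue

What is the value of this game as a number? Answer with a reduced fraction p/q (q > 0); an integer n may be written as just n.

-7865/8192

R: Left { ∅ }, Right { 0 } = simplest -1
RB: Left { -1 }, Right { 0 } = simplest -1/2
RBR: Left { -1 }, Right { -1/2, 0 } = simplest -3/4
RBRR: Left { -1 }, Right { -3/4, -1/2, 0 } = simplest -7/8
RBRRR: Left { -1 }, Right { -7/8, -3/4, -1/2, 0 } = simplest -15/16
RBRRRR: Left { -1 }, Right { -15/16, -7/8, -3/4, -1/2, 0 } = simplest -31/32
RBRRRRB: Left { -1, -31/32 }, Right { -15/16, -7/8, -3/4, -1/2, 0 } = simplest -61/64
RBRRRRBR: Left { -1, -31/32 }, Right { -61/64, -15/16, -7/8, -3/4, -1/2, 0 } = simplest -123/128
RBRRRRBRB: Left { -1, -31/32, -123/128 }, Right { -61/64, -15/16, -7/8, -3/4, -1/2, 0 } = simplest -245/256
RBRRRRBRBR: Left { -1, -31/32, -123/128 }, Right { -245/256, -61/64, -15/16, -7/8, -3/4, -1/2, 0 } = simplest -491/512
RBRRRRBRBRR: Left { -1, -31/32, -123/128 }, Right { -491/512, -245/256, -61/64, -15/16, -7/8, -3/4, -1/2, 0 } = simplest -983/1024
RBRRRRBRBRRR: Left { -1, -31/32, -123/128 }, Right { -983/1024, -491/512, -245/256, -61/64, -15/16, -7/8, -3/4, -1/2, 0 } = simplest -1967/2048
RBRRRRBRBRRRB: Left { -1, -31/32, -123/128, -1967/2048 }, Right { -983/1024, -491/512, -245/256, -61/64, -15/16, -7/8, -3/4, -1/2, 0 } = simplest -3933/4096
RBRRRRBRBRRRBB: Left { -1, -31/32, -123/128, -1967/2048, -3933/4096 }, Right { -983/1024, -491/512, -245/256, -61/64, -15/16, -7/8, -3/4, -1/2, 0 } = simplest -7865/8192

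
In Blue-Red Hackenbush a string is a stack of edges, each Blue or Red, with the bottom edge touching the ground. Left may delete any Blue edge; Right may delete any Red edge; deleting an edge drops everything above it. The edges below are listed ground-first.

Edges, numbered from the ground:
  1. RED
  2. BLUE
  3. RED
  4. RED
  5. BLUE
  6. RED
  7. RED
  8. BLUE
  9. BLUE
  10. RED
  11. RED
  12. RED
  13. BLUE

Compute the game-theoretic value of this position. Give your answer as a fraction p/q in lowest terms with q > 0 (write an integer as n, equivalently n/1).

edge 1 of 13 (RED): {  | 0 } => -1
edge 2 of 13 (BLUE): { -1 | 0 } => -1/2
edge 3 of 13 (RED): { -1 | -1/2; 0 } => -3/4
edge 4 of 13 (RED): { -1 | -3/4; -1/2; 0 } => -7/8
edge 5 of 13 (BLUE): { -1; -7/8 | -3/4; -1/2; 0 } => -13/16
edge 6 of 13 (RED): { -1; -7/8 | -13/16; -3/4; -1/2; 0 } => -27/32
edge 7 of 13 (RED): { -1; -7/8 | -27/32; -13/16; -3/4; -1/2; 0 } => -55/64
edge 8 of 13 (BLUE): { -1; -7/8; -55/64 | -27/32; -13/16; -3/4; -1/2; 0 } => -109/128
edge 9 of 13 (BLUE): { -1; -7/8; -55/64; -109/128 | -27/32; -13/16; -3/4; -1/2; 0 } => -217/256
edge 10 of 13 (RED): { -1; -7/8; -55/64; -109/128 | -217/256; -27/32; -13/16; -3/4; -1/2; 0 } => -435/512
edge 11 of 13 (RED): { -1; -7/8; -55/64; -109/128 | -435/512; -217/256; -27/32; -13/16; -3/4; -1/2; 0 } => -871/1024
edge 12 of 13 (RED): { -1; -7/8; -55/64; -109/128 | -871/1024; -435/512; -217/256; -27/32; -13/16; -3/4; -1/2; 0 } => -1743/2048
edge 13 of 13 (BLUE): { -1; -7/8; -55/64; -109/128; -1743/2048 | -871/1024; -435/512; -217/256; -27/32; -13/16; -3/4; -1/2; 0 } => -3485/4096

-3485/4096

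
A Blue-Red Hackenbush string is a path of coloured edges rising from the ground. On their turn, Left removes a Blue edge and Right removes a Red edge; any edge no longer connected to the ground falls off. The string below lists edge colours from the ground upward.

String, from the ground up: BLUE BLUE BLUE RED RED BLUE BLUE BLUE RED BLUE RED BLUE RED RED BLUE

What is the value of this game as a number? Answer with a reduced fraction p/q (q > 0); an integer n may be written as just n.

10067/4096

Prefix values for BLUE BLUE BLUE RED RED BLUE BLUE BLUE RED BLUE RED BLUE RED RED BLUE via {L|R} + simplicity:
edge 1 of 15 (BLUE): { 0 |  } so 1
edge 2 of 15 (BLUE): { 0,1 |  } so 2
edge 3 of 15 (BLUE): { 0,1,2 |  } so 3
edge 4 of 15 (RED): { 0,1,2 | 3 } so 5/2
edge 5 of 15 (RED): { 0,1,2 | 5/2,3 } so 9/4
edge 6 of 15 (BLUE): { 0,1,2,9/4 | 5/2,3 } so 19/8
edge 7 of 15 (BLUE): { 0,1,2,9/4,19/8 | 5/2,3 } so 39/16
edge 8 of 15 (BLUE): { 0,1,2,9/4,19/8,39/16 | 5/2,3 } so 79/32
edge 9 of 15 (RED): { 0,1,2,9/4,19/8,39/16 | 79/32,5/2,3 } so 157/64
edge 10 of 15 (BLUE): { 0,1,2,9/4,19/8,39/16,157/64 | 79/32,5/2,3 } so 315/128
edge 11 of 15 (RED): { 0,1,2,9/4,19/8,39/16,157/64 | 315/128,79/32,5/2,3 } so 629/256
edge 12 of 15 (BLUE): { 0,1,2,9/4,19/8,39/16,157/64,629/256 | 315/128,79/32,5/2,3 } so 1259/512
edge 13 of 15 (RED): { 0,1,2,9/4,19/8,39/16,157/64,629/256 | 1259/512,315/128,79/32,5/2,3 } so 2517/1024
edge 14 of 15 (RED): { 0,1,2,9/4,19/8,39/16,157/64,629/256 | 2517/1024,1259/512,315/128,79/32,5/2,3 } so 5033/2048
edge 15 of 15 (BLUE): { 0,1,2,9/4,19/8,39/16,157/64,629/256,5033/2048 | 2517/1024,1259/512,315/128,79/32,5/2,3 } so 10067/4096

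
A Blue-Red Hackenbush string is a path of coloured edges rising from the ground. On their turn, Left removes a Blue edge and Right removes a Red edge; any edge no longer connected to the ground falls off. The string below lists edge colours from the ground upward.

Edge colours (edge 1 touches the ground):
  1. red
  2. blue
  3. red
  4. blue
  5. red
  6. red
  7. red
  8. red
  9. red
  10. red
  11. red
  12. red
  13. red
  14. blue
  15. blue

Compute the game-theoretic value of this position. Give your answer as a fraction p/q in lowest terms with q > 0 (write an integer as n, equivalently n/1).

edge 1 of 15 (red): {  | 0 } gives -1
edge 2 of 15 (blue): { -1 | 0 } gives -1/2
edge 3 of 15 (red): { -1 | -1/2; 0 } gives -3/4
edge 4 of 15 (blue): { -1; -3/4 | -1/2; 0 } gives -5/8
edge 5 of 15 (red): { -1; -3/4 | -5/8; -1/2; 0 } gives -11/16
edge 6 of 15 (red): { -1; -3/4 | -11/16; -5/8; -1/2; 0 } gives -23/32
edge 7 of 15 (red): { -1; -3/4 | -23/32; -11/16; -5/8; -1/2; 0 } gives -47/64
edge 8 of 15 (red): { -1; -3/4 | -47/64; -23/32; -11/16; -5/8; -1/2; 0 } gives -95/128
edge 9 of 15 (red): { -1; -3/4 | -95/128; -47/64; -23/32; -11/16; -5/8; -1/2; 0 } gives -191/256
edge 10 of 15 (red): { -1; -3/4 | -191/256; -95/128; -47/64; -23/32; -11/16; -5/8; -1/2; 0 } gives -383/512
edge 11 of 15 (red): { -1; -3/4 | -383/512; -191/256; -95/128; -47/64; -23/32; -11/16; -5/8; -1/2; 0 } gives -767/1024
edge 12 of 15 (red): { -1; -3/4 | -767/1024; -383/512; -191/256; -95/128; -47/64; -23/32; -11/16; -5/8; -1/2; 0 } gives -1535/2048
edge 13 of 15 (red): { -1; -3/4 | -1535/2048; -767/1024; -383/512; -191/256; -95/128; -47/64; -23/32; -11/16; -5/8; -1/2; 0 } gives -3071/4096
edge 14 of 15 (blue): { -1; -3/4; -3071/4096 | -1535/2048; -767/1024; -383/512; -191/256; -95/128; -47/64; -23/32; -11/16; -5/8; -1/2; 0 } gives -6141/8192
edge 15 of 15 (blue): { -1; -3/4; -3071/4096; -6141/8192 | -1535/2048; -767/1024; -383/512; -191/256; -95/128; -47/64; -23/32; -11/16; -5/8; -1/2; 0 } gives -12281/16384

-12281/16384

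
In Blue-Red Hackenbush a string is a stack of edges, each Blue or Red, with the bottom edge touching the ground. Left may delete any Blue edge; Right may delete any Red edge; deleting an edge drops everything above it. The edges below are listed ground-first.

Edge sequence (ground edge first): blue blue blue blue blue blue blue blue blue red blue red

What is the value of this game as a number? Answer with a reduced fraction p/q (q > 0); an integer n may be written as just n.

69/8

1 of 12 · b · max L 0 · min R +∞ — 1
2 of 12 · bb · max L 1 · min R +∞ — 2
3 of 12 · bbb · max L 2 · min R +∞ — 3
4 of 12 · bbbb · max L 3 · min R +∞ — 4
5 of 12 · bbbbb · max L 4 · min R +∞ — 5
6 of 12 · bbbbbb · max L 5 · min R +∞ — 6
7 of 12 · bbbbbbb · max L 6 · min R +∞ — 7
8 of 12 · bbbbbbbb · max L 7 · min R +∞ — 8
9 of 12 · bbbbbbbbb · max L 8 · min R +∞ — 9
10 of 12 · bbbbbbbbbr · max L 8 · min R 9 — 17/2
11 of 12 · bbbbbbbbbrb · max L 17/2 · min R 9 — 35/4
12 of 12 · bbbbbbbbbrbr · max L 17/2 · min R 35/4 — 69/8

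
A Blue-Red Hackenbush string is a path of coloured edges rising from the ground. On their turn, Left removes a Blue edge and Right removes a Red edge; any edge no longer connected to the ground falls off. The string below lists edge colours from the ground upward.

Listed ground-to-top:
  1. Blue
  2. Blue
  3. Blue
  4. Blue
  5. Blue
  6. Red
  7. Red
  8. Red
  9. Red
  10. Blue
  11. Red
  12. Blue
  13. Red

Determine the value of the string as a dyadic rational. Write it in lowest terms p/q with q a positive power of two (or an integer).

B: Left { 0 }, Right { · } => simplest 1
BB: Left { 0, 1 }, Right { · } => simplest 2
BBB: Left { 0, 1, 2 }, Right { · } => simplest 3
BBBB: Left { 0, 1, 2, 3 }, Right { · } => simplest 4
BBBBB: Left { 0, 1, 2, 3, 4 }, Right { · } => simplest 5
BBBBBR: Left { 0, 1, 2, 3, 4 }, Right { 5 } => simplest 9/2
BBBBBRR: Left { 0, 1, 2, 3, 4 }, Right { 9/2, 5 } => simplest 17/4
BBBBBRRR: Left { 0, 1, 2, 3, 4 }, Right { 17/4, 9/2, 5 } => simplest 33/8
BBBBBRRRR: Left { 0, 1, 2, 3, 4 }, Right { 33/8, 17/4, 9/2, 5 } => simplest 65/16
BBBBBRRRRB: Left { 0, 1, 2, 3, 4, 65/16 }, Right { 33/8, 17/4, 9/2, 5 } => simplest 131/32
BBBBBRRRRBR: Left { 0, 1, 2, 3, 4, 65/16 }, Right { 131/32, 33/8, 17/4, 9/2, 5 } => simplest 261/64
BBBBBRRRRBRB: Left { 0, 1, 2, 3, 4, 65/16, 261/64 }, Right { 131/32, 33/8, 17/4, 9/2, 5 } => simplest 523/128
BBBBBRRRRBRBR: Left { 0, 1, 2, 3, 4, 65/16, 261/64 }, Right { 523/128, 131/32, 33/8, 17/4, 9/2, 5 } => simplest 1045/256

1045/256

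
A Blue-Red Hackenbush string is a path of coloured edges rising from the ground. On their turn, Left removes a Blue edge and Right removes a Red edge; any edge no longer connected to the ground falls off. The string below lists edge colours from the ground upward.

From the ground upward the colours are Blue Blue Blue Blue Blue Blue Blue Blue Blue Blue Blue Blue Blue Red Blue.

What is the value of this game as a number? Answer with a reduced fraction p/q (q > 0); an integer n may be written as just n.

B: Left { 0 }, Right { ∅ } — simplest 1
BB: Left { 0 1 }, Right { ∅ } — simplest 2
BBB: Left { 0 1 2 }, Right { ∅ } — simplest 3
BBBB: Left { 0 1 2 3 }, Right { ∅ } — simplest 4
BBBBB: Left { 0 1 2 3 4 }, Right { ∅ } — simplest 5
BBBBBB: Left { 0 1 2 3 4 5 }, Right { ∅ } — simplest 6
BBBBBBB: Left { 0 1 2 3 4 5 6 }, Right { ∅ } — simplest 7
BBBBBBBB: Left { 0 1 2 3 4 5 6 7 }, Right { ∅ } — simplest 8
BBBBBBBBB: Left { 0 1 2 3 4 5 6 7 8 }, Right { ∅ } — simplest 9
BBBBBBBBBB: Left { 0 1 2 3 4 5 6 7 8 9 }, Right { ∅ } — simplest 10
BBBBBBBBBBB: Left { 0 1 2 3 4 5 6 7 8 9 10 }, Right { ∅ } — simplest 11
BBBBBBBBBBBB: Left { 0 1 2 3 4 5 6 7 8 9 10 11 }, Right { ∅ } — simplest 12
BBBBBBBBBBBBB: Left { 0 1 2 3 4 5 6 7 8 9 10 11 12 }, Right { ∅ } — simplest 13
BBBBBBBBBBBBBR: Left { 0 1 2 3 4 5 6 7 8 9 10 11 12 }, Right { 13 } — simplest 25/2
BBBBBBBBBBBBBRB: Left { 0 1 2 3 4 5 6 7 8 9 10 11 12 25/2 }, Right { 13 } — simplest 51/4

51/4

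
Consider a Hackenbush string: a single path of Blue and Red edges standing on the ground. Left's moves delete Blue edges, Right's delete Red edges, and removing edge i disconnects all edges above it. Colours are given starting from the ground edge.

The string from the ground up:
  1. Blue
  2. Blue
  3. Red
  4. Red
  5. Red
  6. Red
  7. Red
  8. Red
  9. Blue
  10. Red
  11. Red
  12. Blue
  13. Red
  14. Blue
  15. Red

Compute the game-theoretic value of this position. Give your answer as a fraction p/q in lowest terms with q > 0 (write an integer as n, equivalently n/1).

8341/8192

g_1 [B]  L=[0]  R=[none]  → 1
g_2 [BB]  L=[0 1]  R=[none]  → 2
g_3 [BBR]  L=[0 1]  R=[2]  → 3/2
g_4 [BBRR]  L=[0 1]  R=[3/2 2]  → 5/4
g_5 [BBRRR]  L=[0 1]  R=[5/4 3/2 2]  → 9/8
g_6 [BBRRRR]  L=[0 1]  R=[9/8 5/4 3/2 2]  → 17/16
g_7 [BBRRRRR]  L=[0 1]  R=[17/16 9/8 5/4 3/2 2]  → 33/32
g_8 [BBRRRRRR]  L=[0 1]  R=[33/32 17/16 9/8 5/4 3/2 2]  → 65/64
g_9 [BBRRRRRRB]  L=[0 1 65/64]  R=[33/32 17/16 9/8 5/4 3/2 2]  → 131/128
g_10 [BBRRRRRRBR]  L=[0 1 65/64]  R=[131/128 33/32 17/16 9/8 5/4 3/2 2]  → 261/256
g_11 [BBRRRRRRBRR]  L=[0 1 65/64]  R=[261/256 131/128 33/32 17/16 9/8 5/4 3/2 2]  → 521/512
g_12 [BBRRRRRRBRRB]  L=[0 1 65/64 521/512]  R=[261/256 131/128 33/32 17/16 9/8 5/4 3/2 2]  → 1043/1024
g_13 [BBRRRRRRBRRBR]  L=[0 1 65/64 521/512]  R=[1043/1024 261/256 131/128 33/32 17/16 9/8 5/4 3/2 2]  → 2085/2048
g_14 [BBRRRRRRBRRBRB]  L=[0 1 65/64 521/512 2085/2048]  R=[1043/1024 261/256 131/128 33/32 17/16 9/8 5/4 3/2 2]  → 4171/4096
g_15 [BBRRRRRRBRRBRBR]  L=[0 1 65/64 521/512 2085/2048]  R=[4171/4096 1043/1024 261/256 131/128 33/32 17/16 9/8 5/4 3/2 2]  → 8341/8192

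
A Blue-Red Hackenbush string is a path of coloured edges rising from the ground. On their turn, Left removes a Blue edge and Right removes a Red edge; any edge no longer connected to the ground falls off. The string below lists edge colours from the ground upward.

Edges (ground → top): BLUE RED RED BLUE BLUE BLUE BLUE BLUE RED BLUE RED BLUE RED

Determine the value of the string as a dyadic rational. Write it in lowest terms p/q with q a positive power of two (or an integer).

2005/4096

g(B) = { 0 |  } so 1
g(BR) = { 0 | 1 } so 1/2
g(BRR) = { 0 | 1/2; 1 } so 1/4
g(BRRB) = { 0; 1/4 | 1/2; 1 } so 3/8
g(BRRBB) = { 0; 1/4; 3/8 | 1/2; 1 } so 7/16
g(BRRBBB) = { 0; 1/4; 3/8; 7/16 | 1/2; 1 } so 15/32
g(BRRBBBB) = { 0; 1/4; 3/8; 7/16; 15/32 | 1/2; 1 } so 31/64
g(BRRBBBBB) = { 0; 1/4; 3/8; 7/16; 15/32; 31/64 | 1/2; 1 } so 63/128
g(BRRBBBBBR) = { 0; 1/4; 3/8; 7/16; 15/32; 31/64 | 63/128; 1/2; 1 } so 125/256
g(BRRBBBBBRB) = { 0; 1/4; 3/8; 7/16; 15/32; 31/64; 125/256 | 63/128; 1/2; 1 } so 251/512
g(BRRBBBBBRBR) = { 0; 1/4; 3/8; 7/16; 15/32; 31/64; 125/256 | 251/512; 63/128; 1/2; 1 } so 501/1024
g(BRRBBBBBRBRB) = { 0; 1/4; 3/8; 7/16; 15/32; 31/64; 125/256; 501/1024 | 251/512; 63/128; 1/2; 1 } so 1003/2048
g(BRRBBBBBRBRBR) = { 0; 1/4; 3/8; 7/16; 15/32; 31/64; 125/256; 501/1024 | 1003/2048; 251/512; 63/128; 1/2; 1 } so 2005/4096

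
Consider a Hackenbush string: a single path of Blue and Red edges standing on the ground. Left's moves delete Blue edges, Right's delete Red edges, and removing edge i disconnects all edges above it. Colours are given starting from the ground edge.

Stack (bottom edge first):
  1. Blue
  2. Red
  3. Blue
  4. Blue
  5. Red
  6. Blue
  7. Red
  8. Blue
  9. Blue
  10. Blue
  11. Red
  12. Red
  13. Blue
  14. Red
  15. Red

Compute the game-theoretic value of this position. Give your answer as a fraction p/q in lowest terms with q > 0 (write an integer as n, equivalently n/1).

13769/16384

1 of 15 · B · max L 0 · min R +∞ → 1
2 of 15 · BR · max L 0 · min R 1 → 1/2
3 of 15 · BRB · max L 1/2 · min R 1 → 3/4
4 of 15 · BRBB · max L 3/4 · min R 1 → 7/8
5 of 15 · BRBBR · max L 3/4 · min R 7/8 → 13/16
6 of 15 · BRBBRB · max L 13/16 · min R 7/8 → 27/32
7 of 15 · BRBBRBR · max L 13/16 · min R 27/32 → 53/64
8 of 15 · BRBBRBRB · max L 53/64 · min R 27/32 → 107/128
9 of 15 · BRBBRBRBB · max L 107/128 · min R 27/32 → 215/256
10 of 15 · BRBBRBRBBB · max L 215/256 · min R 27/32 → 431/512
11 of 15 · BRBBRBRBBBR · max L 215/256 · min R 431/512 → 861/1024
12 of 15 · BRBBRBRBBBRR · max L 215/256 · min R 861/1024 → 1721/2048
13 of 15 · BRBBRBRBBBRRB · max L 1721/2048 · min R 861/1024 → 3443/4096
14 of 15 · BRBBRBRBBBRRBR · max L 1721/2048 · min R 3443/4096 → 6885/8192
15 of 15 · BRBBRBRBBBRRBRR · max L 1721/2048 · min R 6885/8192 → 13769/16384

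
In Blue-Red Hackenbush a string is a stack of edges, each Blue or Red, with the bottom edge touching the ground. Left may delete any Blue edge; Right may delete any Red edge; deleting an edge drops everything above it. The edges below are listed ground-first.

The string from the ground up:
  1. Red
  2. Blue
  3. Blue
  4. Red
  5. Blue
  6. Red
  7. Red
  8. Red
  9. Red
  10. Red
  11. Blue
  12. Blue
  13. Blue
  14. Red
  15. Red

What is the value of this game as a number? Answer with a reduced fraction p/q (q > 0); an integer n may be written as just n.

step 1: add Red to get R; options L={ ∅ } R={ 0 } → -1
step 2: add Blue to get RB; options L={ -1 } R={ 0 } → -1/2
step 3: add Blue to get RBB; options L={ -1, -1/2 } R={ 0 } → -1/4
step 4: add Red to get RBBR; options L={ -1, -1/2 } R={ -1/4, 0 } → -3/8
step 5: add Blue to get RBBRB; options L={ -1, -1/2, -3/8 } R={ -1/4, 0 } → -5/16
step 6: add Red to get RBBRBR; options L={ -1, -1/2, -3/8 } R={ -5/16, -1/4, 0 } → -11/32
step 7: add Red to get RBBRBRR; options L={ -1, -1/2, -3/8 } R={ -11/32, -5/16, -1/4, 0 } → -23/64
step 8: add Red to get RBBRBRRR; options L={ -1, -1/2, -3/8 } R={ -23/64, -11/32, -5/16, -1/4, 0 } → -47/128
step 9: add Red to get RBBRBRRRR; options L={ -1, -1/2, -3/8 } R={ -47/128, -23/64, -11/32, -5/16, -1/4, 0 } → -95/256
step 10: add Red to get RBBRBRRRRR; options L={ -1, -1/2, -3/8 } R={ -95/256, -47/128, -23/64, -11/32, -5/16, -1/4, 0 } → -191/512
step 11: add Blue to get RBBRBRRRRRB; options L={ -1, -1/2, -3/8, -191/512 } R={ -95/256, -47/128, -23/64, -11/32, -5/16, -1/4, 0 } → -381/1024
step 12: add Blue to get RBBRBRRRRRBB; options L={ -1, -1/2, -3/8, -191/512, -381/1024 } R={ -95/256, -47/128, -23/64, -11/32, -5/16, -1/4, 0 } → -761/2048
step 13: add Blue to get RBBRBRRRRRBBB; options L={ -1, -1/2, -3/8, -191/512, -381/1024, -761/2048 } R={ -95/256, -47/128, -23/64, -11/32, -5/16, -1/4, 0 } → -1521/4096
step 14: add Red to get RBBRBRRRRRBBBR; options L={ -1, -1/2, -3/8, -191/512, -381/1024, -761/2048 } R={ -1521/4096, -95/256, -47/128, -23/64, -11/32, -5/16, -1/4, 0 } → -3043/8192
step 15: add Red to get RBBRBRRRRRBBBRR; options L={ -1, -1/2, -3/8, -191/512, -381/1024, -761/2048 } R={ -3043/8192, -1521/4096, -95/256, -47/128, -23/64, -11/32, -5/16, -1/4, 0 } → -6087/16384

-6087/16384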